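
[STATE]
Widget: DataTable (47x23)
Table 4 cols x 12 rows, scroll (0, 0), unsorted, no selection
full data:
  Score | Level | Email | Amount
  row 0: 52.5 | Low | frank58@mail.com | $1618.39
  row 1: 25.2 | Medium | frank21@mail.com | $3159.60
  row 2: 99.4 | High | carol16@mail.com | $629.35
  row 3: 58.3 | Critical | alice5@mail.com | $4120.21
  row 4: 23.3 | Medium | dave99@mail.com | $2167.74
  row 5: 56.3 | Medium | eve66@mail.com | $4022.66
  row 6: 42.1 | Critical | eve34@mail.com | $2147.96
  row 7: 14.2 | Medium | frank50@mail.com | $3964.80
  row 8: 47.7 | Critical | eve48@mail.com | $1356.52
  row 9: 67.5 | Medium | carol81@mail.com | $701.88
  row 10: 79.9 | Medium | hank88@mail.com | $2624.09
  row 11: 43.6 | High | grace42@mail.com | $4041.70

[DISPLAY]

Score│Level   │Email           │Amount         
─────┼────────┼────────────────┼────────       
52.5 │Low     │frank58@mail.com│$1618.39       
25.2 │Medium  │frank21@mail.com│$3159.60       
99.4 │High    │carol16@mail.com│$629.35        
58.3 │Critical│alice5@mail.com │$4120.21       
23.3 │Medium  │dave99@mail.com │$2167.74       
56.3 │Medium  │eve66@mail.com  │$4022.66       
42.1 │Critical│eve34@mail.com  │$2147.96       
14.2 │Medium  │frank50@mail.com│$3964.80       
47.7 │Critical│eve48@mail.com  │$1356.52       
67.5 │Medium  │carol81@mail.com│$701.88        
79.9 │Medium  │hank88@mail.com │$2624.09       
43.6 │High    │grace42@mail.com│$4041.70       
                                               
                                               
                                               
                                               
                                               
                                               
                                               
                                               
                                               


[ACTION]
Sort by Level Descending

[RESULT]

Score│Level  ▼│Email           │Amount         
─────┼────────┼────────────────┼────────       
25.2 │Medium  │frank21@mail.com│$3159.60       
23.3 │Medium  │dave99@mail.com │$2167.74       
56.3 │Medium  │eve66@mail.com  │$4022.66       
14.2 │Medium  │frank50@mail.com│$3964.80       
67.5 │Medium  │carol81@mail.com│$701.88        
79.9 │Medium  │hank88@mail.com │$2624.09       
52.5 │Low     │frank58@mail.com│$1618.39       
99.4 │High    │carol16@mail.com│$629.35        
43.6 │High    │grace42@mail.com│$4041.70       
58.3 │Critical│alice5@mail.com │$4120.21       
42.1 │Critical│eve34@mail.com  │$2147.96       
47.7 │Critical│eve48@mail.com  │$1356.52       
                                               
                                               
                                               
                                               
                                               
                                               
                                               
                                               
                                               


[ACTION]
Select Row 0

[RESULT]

Score│Level  ▼│Email           │Amount         
─────┼────────┼────────────────┼────────       
>5.2 │Medium  │frank21@mail.com│$3159.60       
23.3 │Medium  │dave99@mail.com │$2167.74       
56.3 │Medium  │eve66@mail.com  │$4022.66       
14.2 │Medium  │frank50@mail.com│$3964.80       
67.5 │Medium  │carol81@mail.com│$701.88        
79.9 │Medium  │hank88@mail.com │$2624.09       
52.5 │Low     │frank58@mail.com│$1618.39       
99.4 │High    │carol16@mail.com│$629.35        
43.6 │High    │grace42@mail.com│$4041.70       
58.3 │Critical│alice5@mail.com │$4120.21       
42.1 │Critical│eve34@mail.com  │$2147.96       
47.7 │Critical│eve48@mail.com  │$1356.52       
                                               
                                               
                                               
                                               
                                               
                                               
                                               
                                               
                                               


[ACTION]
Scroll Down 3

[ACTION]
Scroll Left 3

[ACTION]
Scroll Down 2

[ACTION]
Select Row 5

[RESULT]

Score│Level  ▼│Email           │Amount         
─────┼────────┼────────────────┼────────       
25.2 │Medium  │frank21@mail.com│$3159.60       
23.3 │Medium  │dave99@mail.com │$2167.74       
56.3 │Medium  │eve66@mail.com  │$4022.66       
14.2 │Medium  │frank50@mail.com│$3964.80       
67.5 │Medium  │carol81@mail.com│$701.88        
>9.9 │Medium  │hank88@mail.com │$2624.09       
52.5 │Low     │frank58@mail.com│$1618.39       
99.4 │High    │carol16@mail.com│$629.35        
43.6 │High    │grace42@mail.com│$4041.70       
58.3 │Critical│alice5@mail.com │$4120.21       
42.1 │Critical│eve34@mail.com  │$2147.96       
47.7 │Critical│eve48@mail.com  │$1356.52       
                                               
                                               
                                               
                                               
                                               
                                               
                                               
                                               
                                               


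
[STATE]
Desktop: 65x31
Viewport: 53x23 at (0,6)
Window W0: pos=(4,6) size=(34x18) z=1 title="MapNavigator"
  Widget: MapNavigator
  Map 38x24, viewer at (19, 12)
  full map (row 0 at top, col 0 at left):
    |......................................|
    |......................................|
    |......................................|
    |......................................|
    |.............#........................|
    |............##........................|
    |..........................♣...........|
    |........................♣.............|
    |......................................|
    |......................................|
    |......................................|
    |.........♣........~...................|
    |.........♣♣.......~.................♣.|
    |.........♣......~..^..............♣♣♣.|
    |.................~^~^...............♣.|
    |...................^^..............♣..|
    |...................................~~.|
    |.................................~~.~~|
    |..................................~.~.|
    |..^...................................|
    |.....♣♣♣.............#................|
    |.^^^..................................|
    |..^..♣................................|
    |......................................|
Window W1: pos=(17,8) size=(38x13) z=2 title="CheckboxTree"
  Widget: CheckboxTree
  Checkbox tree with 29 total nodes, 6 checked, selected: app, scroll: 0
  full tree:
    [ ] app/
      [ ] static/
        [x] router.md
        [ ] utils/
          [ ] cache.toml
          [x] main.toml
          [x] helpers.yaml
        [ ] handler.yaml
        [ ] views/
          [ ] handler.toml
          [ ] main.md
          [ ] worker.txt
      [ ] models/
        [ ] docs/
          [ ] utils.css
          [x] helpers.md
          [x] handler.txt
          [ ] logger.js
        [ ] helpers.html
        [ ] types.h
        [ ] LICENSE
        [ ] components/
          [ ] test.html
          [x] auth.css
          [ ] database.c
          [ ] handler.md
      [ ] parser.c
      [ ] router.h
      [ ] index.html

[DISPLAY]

    ┏━━━━━━━━━━━━━━━━━━━━━━━━━━━━━━━━┓               
    ┃ MapNavigator                   ┃               
    ┠────────────┏━━━━━━━━━━━━━━━━━━━━━━━━━━━━━━━━━━━
    ┃.........##.┃ CheckboxTree                      
    ┃............┠───────────────────────────────────
    ┃............┃>[-] app/                          
    ┃............┃   [-] static/                     
    ┃............┃     [x] router.md                 
    ┃............┃     [-] utils/                    
    ┃......♣.....┃       [ ] cache.toml              
    ┃......♣♣....┃       [x] main.toml               
    ┃......♣.....┃       [x] helpers.yaml            
    ┃............┃     [ ] handler.yaml              
    ┃............┃     [ ] views/                    
    ┃............┗━━━━━━━━━━━━━━━━━━━━━━━━━━━━━━━━━━━
    ┃..............................~~┃               
    ┃...............................~┃               
    ┗━━━━━━━━━━━━━━━━━━━━━━━━━━━━━━━━┛               
                                                     
                                                     
                                                     
                                                     
                                                     


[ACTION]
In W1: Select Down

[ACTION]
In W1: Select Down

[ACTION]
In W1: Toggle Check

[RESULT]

    ┏━━━━━━━━━━━━━━━━━━━━━━━━━━━━━━━━┓               
    ┃ MapNavigator                   ┃               
    ┠────────────┏━━━━━━━━━━━━━━━━━━━━━━━━━━━━━━━━━━━
    ┃.........##.┃ CheckboxTree                      
    ┃............┠───────────────────────────────────
    ┃............┃ [-] app/                          
    ┃............┃   [-] static/                     
    ┃............┃>    [ ] router.md                 
    ┃............┃     [-] utils/                    
    ┃......♣.....┃       [ ] cache.toml              
    ┃......♣♣....┃       [x] main.toml               
    ┃......♣.....┃       [x] helpers.yaml            
    ┃............┃     [ ] handler.yaml              
    ┃............┃     [ ] views/                    
    ┃............┗━━━━━━━━━━━━━━━━━━━━━━━━━━━━━━━━━━━
    ┃..............................~~┃               
    ┃...............................~┃               
    ┗━━━━━━━━━━━━━━━━━━━━━━━━━━━━━━━━┛               
                                                     
                                                     
                                                     
                                                     
                                                     


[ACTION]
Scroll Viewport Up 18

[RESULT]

                                                     
                                                     
                                                     
                                                     
                                                     
                                                     
    ┏━━━━━━━━━━━━━━━━━━━━━━━━━━━━━━━━┓               
    ┃ MapNavigator                   ┃               
    ┠────────────┏━━━━━━━━━━━━━━━━━━━━━━━━━━━━━━━━━━━
    ┃.........##.┃ CheckboxTree                      
    ┃............┠───────────────────────────────────
    ┃............┃ [-] app/                          
    ┃............┃   [-] static/                     
    ┃............┃>    [ ] router.md                 
    ┃............┃     [-] utils/                    
    ┃......♣.....┃       [ ] cache.toml              
    ┃......♣♣....┃       [x] main.toml               
    ┃......♣.....┃       [x] helpers.yaml            
    ┃............┃     [ ] handler.yaml              
    ┃............┃     [ ] views/                    
    ┃............┗━━━━━━━━━━━━━━━━━━━━━━━━━━━━━━━━━━━
    ┃..............................~~┃               
    ┃...............................~┃               


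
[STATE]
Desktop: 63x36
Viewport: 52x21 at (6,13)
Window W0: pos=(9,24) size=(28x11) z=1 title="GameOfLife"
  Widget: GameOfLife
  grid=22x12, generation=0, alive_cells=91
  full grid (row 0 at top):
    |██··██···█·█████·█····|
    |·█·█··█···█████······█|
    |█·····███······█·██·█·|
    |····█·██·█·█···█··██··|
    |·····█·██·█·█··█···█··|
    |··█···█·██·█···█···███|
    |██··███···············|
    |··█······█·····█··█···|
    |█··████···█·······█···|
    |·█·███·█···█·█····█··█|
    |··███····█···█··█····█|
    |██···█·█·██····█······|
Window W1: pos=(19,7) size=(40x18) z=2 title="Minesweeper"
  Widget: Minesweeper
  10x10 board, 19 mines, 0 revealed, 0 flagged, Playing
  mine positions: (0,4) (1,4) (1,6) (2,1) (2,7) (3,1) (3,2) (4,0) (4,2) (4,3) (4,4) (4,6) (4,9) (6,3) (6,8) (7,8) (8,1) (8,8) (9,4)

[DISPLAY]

             ┃■■■■■■■■■■                            
             ┃■■■■■■■■■■                            
             ┃■■■■■■■■■■                            
             ┃■■■■■■■■■■                            
             ┃■■■■■■■■■■                            
             ┃■■■■■■■■■■                            
             ┃■■■■■■■■■■                            
             ┃                                      
             ┃                                      
             ┃                                      
             ┃                                      
   ┏━━━━━━━━━┗━━━━━━━━━━━━━━━━━━━━━━━━━━━━━━━━━━━━━━
   ┃ GameOfLife               ┃                     
   ┠──────────────────────────┨                     
   ┃Gen: 0                    ┃                     
   ┃····█·██·█·█···█··██··    ┃                     
   ┃·····█·██·█·█··█···█··    ┃                     
   ┃··█···█·██·█···█···███    ┃                     
   ┃██··███···············    ┃                     
   ┃··█······█·····█··█···    ┃                     
   ┃█··████···█·······█···    ┃                     


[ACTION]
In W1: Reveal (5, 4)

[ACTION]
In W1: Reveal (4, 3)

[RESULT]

             ┃■✹✹■■■■■■■                            
             ┃✹■✹✹✹■✹■■✹                            
             ┃■■■■3■■■■■                            
             ┃■■■✹■■■■✹■                            
             ┃■■■■■■■■✹■                            
             ┃■✹■■■■■■✹■                            
             ┃■■■■✹■■■■■                            
             ┃                                      
             ┃                                      
             ┃                                      
             ┃                                      
   ┏━━━━━━━━━┗━━━━━━━━━━━━━━━━━━━━━━━━━━━━━━━━━━━━━━
   ┃ GameOfLife               ┃                     
   ┠──────────────────────────┨                     
   ┃Gen: 0                    ┃                     
   ┃····█·██·█·█···█··██··    ┃                     
   ┃·····█·██·█·█··█···█··    ┃                     
   ┃··█···█·██·█···█···███    ┃                     
   ┃██··███···············    ┃                     
   ┃··█······█·····█··█···    ┃                     
   ┃█··████···█·······█···    ┃                     


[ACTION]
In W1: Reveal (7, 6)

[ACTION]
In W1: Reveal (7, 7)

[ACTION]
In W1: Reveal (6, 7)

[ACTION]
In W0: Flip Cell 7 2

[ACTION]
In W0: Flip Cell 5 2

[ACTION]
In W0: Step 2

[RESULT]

             ┃■✹✹■■■■■■■                            
             ┃✹■✹✹✹■✹■■✹                            
             ┃■■■■3■■■■■                            
             ┃■■■✹■■■■✹■                            
             ┃■■■■■■■■✹■                            
             ┃■✹■■■■■■✹■                            
             ┃■■■■✹■■■■■                            
             ┃                                      
             ┃                                      
             ┃                                      
             ┃                                      
   ┏━━━━━━━━━┗━━━━━━━━━━━━━━━━━━━━━━━━━━━━━━━━━━━━━━
   ┃ GameOfLife               ┃                     
   ┠──────────────────────────┨                     
   ┃Gen: 2                    ┃                     
   ┃········█████·····██··    ┃                     
   ┃········█···███·█··██·    ┃                     
   ┃····█······█···█···██·    ┃                     
   ┃····████···█·······██·    ┃                     
   ┃·█·███··█·█·········█·    ┃                     
   ┃█··█·······█·····██···    ┃                     


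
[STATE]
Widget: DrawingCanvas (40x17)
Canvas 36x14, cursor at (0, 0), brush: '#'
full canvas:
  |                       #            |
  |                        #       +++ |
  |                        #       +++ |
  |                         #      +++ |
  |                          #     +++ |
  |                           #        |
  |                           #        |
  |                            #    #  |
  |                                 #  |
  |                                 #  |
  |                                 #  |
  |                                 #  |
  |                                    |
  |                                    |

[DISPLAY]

+                      #                
                        #       +++     
                        #       +++     
                         #      +++     
                          #     +++     
                           #            
                           #            
                            #    #      
                                 #      
                                 #      
                                 #      
                                 #      
                                        
                                        
                                        
                                        
                                        


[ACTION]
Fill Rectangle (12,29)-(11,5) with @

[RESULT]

+                      #                
                        #       +++     
                        #       +++     
                         #      +++     
                          #     +++     
                           #            
                           #            
                            #    #      
                                 #      
                                 #      
                                 #      
     @@@@@@@@@@@@@@@@@@@@@@@@@   #      
     @@@@@@@@@@@@@@@@@@@@@@@@@          
                                        
                                        
                                        
                                        


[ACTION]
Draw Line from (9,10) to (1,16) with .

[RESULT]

+                      #                
                .       #       +++     
               .        #       +++     
              .          #      +++     
              .           #     +++     
             .             #            
            .              #            
           .                #    #      
           .                     #      
          .                      #      
                                 #      
     @@@@@@@@@@@@@@@@@@@@@@@@@   #      
     @@@@@@@@@@@@@@@@@@@@@@@@@          
                                        
                                        
                                        
                                        


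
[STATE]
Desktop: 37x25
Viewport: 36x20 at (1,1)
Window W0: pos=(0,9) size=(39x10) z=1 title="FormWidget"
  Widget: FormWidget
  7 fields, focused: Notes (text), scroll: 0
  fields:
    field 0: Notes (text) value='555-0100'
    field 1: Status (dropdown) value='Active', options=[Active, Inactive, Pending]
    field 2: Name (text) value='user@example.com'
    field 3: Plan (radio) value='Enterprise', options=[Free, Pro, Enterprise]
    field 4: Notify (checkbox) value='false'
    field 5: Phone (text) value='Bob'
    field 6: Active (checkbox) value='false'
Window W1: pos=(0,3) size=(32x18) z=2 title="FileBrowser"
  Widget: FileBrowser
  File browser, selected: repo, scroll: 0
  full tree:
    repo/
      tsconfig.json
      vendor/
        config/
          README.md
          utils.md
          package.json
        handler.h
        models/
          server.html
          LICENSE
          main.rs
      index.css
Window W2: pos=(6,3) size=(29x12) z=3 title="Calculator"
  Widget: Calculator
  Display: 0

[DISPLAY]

                                    
                                    
━━━━━┏━━━━━━━━━━━━━━━━━━━━━━━━━━━┓  
 File┃ Calculator                ┃  
─────┠───────────────────────────┨  
> [-]┃                          0┃  
    t┃┌───┬───┬───┬───┐          ┃  
    [┃│ 7 │ 8 │ 9 │ ÷ │          ┃  
    i┃├───┼───┼───┼───┤          ┃━━
     ┃│ 4 │ 5 │ 6 │ × │          ┃  
     ┃├───┼───┼───┼───┤          ┃──
     ┃│ 1 │ 2 │ 3 │ - │          ┃  
     ┃└───┴───┴───┴───┘          ┃ ▼
     ┗━━━━━━━━━━━━━━━━━━━━━━━━━━━┛  
                              ┃  (●)
                              ┃     
                              ┃     
                              ┃━━━━━
                              ┃     
━━━━━━━━━━━━━━━━━━━━━━━━━━━━━━┛     


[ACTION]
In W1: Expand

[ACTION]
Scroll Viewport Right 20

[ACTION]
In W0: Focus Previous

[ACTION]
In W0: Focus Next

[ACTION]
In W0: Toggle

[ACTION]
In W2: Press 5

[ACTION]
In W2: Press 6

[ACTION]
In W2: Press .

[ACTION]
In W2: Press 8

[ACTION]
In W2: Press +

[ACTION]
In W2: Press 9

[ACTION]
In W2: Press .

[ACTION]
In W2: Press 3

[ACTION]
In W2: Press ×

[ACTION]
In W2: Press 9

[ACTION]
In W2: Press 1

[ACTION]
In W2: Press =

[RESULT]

                                    
                                    
━━━━━┏━━━━━━━━━━━━━━━━━━━━━━━━━━━┓  
 File┃ Calculator                ┃  
─────┠───────────────────────────┨  
> [-]┃                     6015.1┃  
    t┃┌───┬───┬───┬───┐          ┃  
    [┃│ 7 │ 8 │ 9 │ ÷ │          ┃  
    i┃├───┼───┼───┼───┤          ┃━━
     ┃│ 4 │ 5 │ 6 │ × │          ┃  
     ┃├───┼───┼───┼───┤          ┃──
     ┃│ 1 │ 2 │ 3 │ - │          ┃  
     ┃└───┴───┴───┴───┘          ┃ ▼
     ┗━━━━━━━━━━━━━━━━━━━━━━━━━━━┛  
                              ┃  (●)
                              ┃     
                              ┃     
                              ┃━━━━━
                              ┃     
━━━━━━━━━━━━━━━━━━━━━━━━━━━━━━┛     


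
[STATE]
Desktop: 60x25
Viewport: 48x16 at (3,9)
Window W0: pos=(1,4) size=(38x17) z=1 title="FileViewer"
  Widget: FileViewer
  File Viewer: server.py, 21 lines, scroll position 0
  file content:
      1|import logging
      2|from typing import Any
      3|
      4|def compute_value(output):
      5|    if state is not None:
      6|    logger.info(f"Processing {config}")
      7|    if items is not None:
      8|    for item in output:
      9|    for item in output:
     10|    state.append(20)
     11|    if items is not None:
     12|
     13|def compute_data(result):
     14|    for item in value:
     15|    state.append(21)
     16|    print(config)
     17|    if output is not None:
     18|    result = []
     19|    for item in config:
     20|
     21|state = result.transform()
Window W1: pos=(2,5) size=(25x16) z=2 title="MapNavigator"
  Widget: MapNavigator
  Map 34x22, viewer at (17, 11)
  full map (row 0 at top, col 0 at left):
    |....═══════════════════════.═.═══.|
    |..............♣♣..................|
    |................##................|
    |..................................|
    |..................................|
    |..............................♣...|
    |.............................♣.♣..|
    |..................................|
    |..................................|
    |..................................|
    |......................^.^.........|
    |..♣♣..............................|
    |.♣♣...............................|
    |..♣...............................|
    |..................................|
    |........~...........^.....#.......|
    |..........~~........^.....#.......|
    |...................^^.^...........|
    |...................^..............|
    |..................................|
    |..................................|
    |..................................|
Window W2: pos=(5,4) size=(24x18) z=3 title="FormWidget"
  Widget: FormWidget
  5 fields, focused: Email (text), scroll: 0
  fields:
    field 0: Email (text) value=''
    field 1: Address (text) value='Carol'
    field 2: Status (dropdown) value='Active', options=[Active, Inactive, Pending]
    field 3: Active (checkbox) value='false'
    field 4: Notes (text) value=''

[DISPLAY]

..┃  Status:     [Activ▼]┃        ░┃            
..┃  Active:     [ ]     ┃        ░┃            
..┃  Notes:      [      ]┃        ░┃            
..┃                      ┃g {confi░┃            
..┃                      ┃        ░┃            
..┃                      ┃        ░┃            
..┃                      ┃        ░┃            
..┃                      ┃        ░┃            
..┃                      ┃        ░┃            
..┃                      ┃        ░┃            
..┃                      ┃        ▼┃            
━━┃                      ┃━━━━━━━━━┛            
  ┗━━━━━━━━━━━━━━━━━━━━━━┛                      
                                                
                                                
                                                


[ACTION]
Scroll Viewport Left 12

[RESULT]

 ┃┃..┃  Status:     [Activ▼]┃        ░┃         
 ┃┃..┃  Active:     [ ]     ┃        ░┃         
 ┃┃..┃  Notes:      [      ]┃        ░┃         
 ┃┃..┃                      ┃g {confi░┃         
 ┃┃..┃                      ┃        ░┃         
 ┃┃..┃                      ┃        ░┃         
 ┃┃..┃                      ┃        ░┃         
 ┃┃..┃                      ┃        ░┃         
 ┃┃..┃                      ┃        ░┃         
 ┃┃..┃                      ┃        ░┃         
 ┃┃..┃                      ┃        ▼┃         
 ┗┗━━┃                      ┃━━━━━━━━━┛         
     ┗━━━━━━━━━━━━━━━━━━━━━━┛                   
                                                
                                                
                                                


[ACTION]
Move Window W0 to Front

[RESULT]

 ┃                                   ░┃         
 ┃def compute_value(output):         ░┃         
 ┃    if state is not None:          ░┃         
 ┃    logger.info(f"Processing {confi░┃         
 ┃    if items is not None:          ░┃         
 ┃    for item in output:            ░┃         
 ┃    for item in output:            ░┃         
 ┃    state.append(20)               ░┃         
 ┃    if items is not None:          ░┃         
 ┃                                   ░┃         
 ┃def compute_data(result):          ▼┃         
 ┗━━━━━━━━━━━━━━━━━━━━━━━━━━━━━━━━━━━━┛         
     ┗━━━━━━━━━━━━━━━━━━━━━━┛                   
                                                
                                                
                                                


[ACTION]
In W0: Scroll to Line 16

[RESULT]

 ┃    if items is not None:          ░┃         
 ┃                                   ░┃         
 ┃def compute_data(result):          ░┃         
 ┃    for item in value:             ░┃         
 ┃    state.append(21)               ░┃         
 ┃    print(config)                  ░┃         
 ┃    if output is not None:         ░┃         
 ┃    result = []                    ░┃         
 ┃    for item in config:            ░┃         
 ┃                                   █┃         
 ┃state = result.transform()         ▼┃         
 ┗━━━━━━━━━━━━━━━━━━━━━━━━━━━━━━━━━━━━┛         
     ┗━━━━━━━━━━━━━━━━━━━━━━┛                   
                                                
                                                
                                                


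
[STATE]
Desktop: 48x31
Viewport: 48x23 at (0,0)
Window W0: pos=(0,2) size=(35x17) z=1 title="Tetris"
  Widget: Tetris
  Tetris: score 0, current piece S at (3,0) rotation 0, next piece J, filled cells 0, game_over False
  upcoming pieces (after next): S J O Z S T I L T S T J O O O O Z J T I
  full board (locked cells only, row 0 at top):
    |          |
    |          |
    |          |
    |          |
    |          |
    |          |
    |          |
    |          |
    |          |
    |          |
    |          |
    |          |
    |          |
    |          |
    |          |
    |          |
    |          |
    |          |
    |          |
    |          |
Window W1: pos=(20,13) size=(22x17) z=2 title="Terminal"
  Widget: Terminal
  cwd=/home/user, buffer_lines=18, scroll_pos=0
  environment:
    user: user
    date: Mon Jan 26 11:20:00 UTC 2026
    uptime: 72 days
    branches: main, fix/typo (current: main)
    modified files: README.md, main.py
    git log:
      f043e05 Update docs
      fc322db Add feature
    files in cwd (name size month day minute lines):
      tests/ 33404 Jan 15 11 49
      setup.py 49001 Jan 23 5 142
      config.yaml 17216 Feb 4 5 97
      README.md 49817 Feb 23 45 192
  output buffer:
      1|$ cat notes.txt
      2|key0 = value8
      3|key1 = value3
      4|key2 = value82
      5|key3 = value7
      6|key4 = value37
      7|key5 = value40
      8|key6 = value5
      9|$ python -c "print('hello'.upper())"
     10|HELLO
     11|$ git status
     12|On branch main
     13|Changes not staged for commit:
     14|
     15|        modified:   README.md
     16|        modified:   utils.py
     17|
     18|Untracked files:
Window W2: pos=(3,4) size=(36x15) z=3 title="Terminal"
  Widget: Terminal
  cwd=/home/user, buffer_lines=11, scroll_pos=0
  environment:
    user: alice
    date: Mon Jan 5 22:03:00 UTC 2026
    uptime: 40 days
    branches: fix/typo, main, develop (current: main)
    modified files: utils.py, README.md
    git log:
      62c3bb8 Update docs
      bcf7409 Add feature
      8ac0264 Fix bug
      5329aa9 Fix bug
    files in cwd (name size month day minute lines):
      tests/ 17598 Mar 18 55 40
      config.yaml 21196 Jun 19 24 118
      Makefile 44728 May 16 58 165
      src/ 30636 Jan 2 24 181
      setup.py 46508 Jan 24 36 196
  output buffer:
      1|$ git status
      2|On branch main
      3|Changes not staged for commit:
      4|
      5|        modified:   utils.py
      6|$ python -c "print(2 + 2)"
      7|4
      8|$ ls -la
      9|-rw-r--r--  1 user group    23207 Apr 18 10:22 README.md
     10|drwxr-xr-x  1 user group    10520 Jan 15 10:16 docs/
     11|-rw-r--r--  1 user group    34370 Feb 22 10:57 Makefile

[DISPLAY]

                                                
                                                
┏━━━━━━━━━━━━━━━━━━━━━━━━━━━━━━━━━┓             
┃ Tetris                          ┃             
┠──┏━━━━━━━━━━━━━━━━━━━━━━━━━━━━━━━━━━┓         
┃  ┃ Terminal                         ┃         
┃  ┠──────────────────────────────────┨         
┃  ┃$ git status                      ┃         
┃  ┃On branch main                    ┃         
┃  ┃Changes not staged for commit:    ┃         
┃  ┃                                  ┃         
┃  ┃        modified:   utils.py      ┃         
┃  ┃$ python -c "print(2 + 2)"        ┃         
┃  ┃4                                 ┃━━┓      
┃  ┃$ ls -la                          ┃  ┃      
┃  ┃-rw-r--r--  1 user group    23207 ┃──┨      
┃  ┃drwxr-xr-x  1 user group    10520 ┃  ┃      
┃  ┃-rw-r--r--  1 user group    34370 ┃  ┃      
┗━━┗━━━━━━━━━━━━━━━━━━━━━━━━━━━━━━━━━━┛  ┃      
                    ┃key2 = value82      ┃      
                    ┃key3 = value7       ┃      
                    ┃key4 = value37      ┃      
                    ┃key5 = value40      ┃      


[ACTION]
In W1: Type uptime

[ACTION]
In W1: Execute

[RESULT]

                                                
                                                
┏━━━━━━━━━━━━━━━━━━━━━━━━━━━━━━━━━┓             
┃ Tetris                          ┃             
┠──┏━━━━━━━━━━━━━━━━━━━━━━━━━━━━━━━━━━┓         
┃  ┃ Terminal                         ┃         
┃  ┠──────────────────────────────────┨         
┃  ┃$ git status                      ┃         
┃  ┃On branch main                    ┃         
┃  ┃Changes not staged for commit:    ┃         
┃  ┃                                  ┃         
┃  ┃        modified:   utils.py      ┃         
┃  ┃$ python -c "print(2 + 2)"        ┃         
┃  ┃4                                 ┃━━┓      
┃  ┃$ ls -la                          ┃  ┃      
┃  ┃-rw-r--r--  1 user group    23207 ┃──┨      
┃  ┃drwxr-xr-x  1 user group    10520 ┃('┃      
┃  ┃-rw-r--r--  1 user group    34370 ┃  ┃      
┗━━┗━━━━━━━━━━━━━━━━━━━━━━━━━━━━━━━━━━┛  ┃      
                    ┃On branch main      ┃      
                    ┃Changes not staged f┃      
                    ┃                    ┃      
                    ┃        modified:   ┃      


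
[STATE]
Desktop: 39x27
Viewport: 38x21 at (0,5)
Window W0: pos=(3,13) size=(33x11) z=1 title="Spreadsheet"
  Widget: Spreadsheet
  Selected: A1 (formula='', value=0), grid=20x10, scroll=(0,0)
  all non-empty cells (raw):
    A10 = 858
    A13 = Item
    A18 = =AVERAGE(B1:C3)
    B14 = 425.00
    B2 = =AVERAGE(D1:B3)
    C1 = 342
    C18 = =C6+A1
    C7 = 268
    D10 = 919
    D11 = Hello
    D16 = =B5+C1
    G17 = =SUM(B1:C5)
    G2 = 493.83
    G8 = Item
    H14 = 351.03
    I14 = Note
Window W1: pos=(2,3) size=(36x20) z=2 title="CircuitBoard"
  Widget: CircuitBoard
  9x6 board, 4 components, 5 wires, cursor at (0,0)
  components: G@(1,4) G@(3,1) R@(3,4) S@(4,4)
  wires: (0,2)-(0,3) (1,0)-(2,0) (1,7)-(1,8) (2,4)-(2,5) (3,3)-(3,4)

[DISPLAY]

  ┠──────────────────────────────────┨
  ┃   0 1 2 3 4 5 6 7 8              ┃
  ┃0  [.]      · ─ ·                 ┃
  ┃                                  ┃
  ┃1   ·               G           · ┃
  ┃    │                             ┃
  ┃2   ·               · ─ ·         ┃
  ┃                                  ┃
  ┃3       G       · ─ R             ┃
  ┃                                  ┃
  ┃4                   S             ┃
  ┃                                  ┃
  ┃5                                 ┃
  ┃Cursor: (0,0)                     ┃
  ┃                                  ┃
  ┃                                  ┃
  ┃                                  ┃
  ┗━━━━━━━━━━━━━━━━━━━━━━━━━━━━━━━━━━┛
   ┗━━━━━━━━━━━━━━━━━━━━━━━━━━━━━━━┛  
                                      
                                      


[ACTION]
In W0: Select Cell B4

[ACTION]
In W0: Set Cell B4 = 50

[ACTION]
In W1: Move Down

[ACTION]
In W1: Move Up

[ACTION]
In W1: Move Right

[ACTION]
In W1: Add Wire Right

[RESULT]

  ┠──────────────────────────────────┨
  ┃   0 1 2 3 4 5 6 7 8              ┃
  ┃0      [.]─ · ─ ·                 ┃
  ┃                                  ┃
  ┃1   ·               G           · ┃
  ┃    │                             ┃
  ┃2   ·               · ─ ·         ┃
  ┃                                  ┃
  ┃3       G       · ─ R             ┃
  ┃                                  ┃
  ┃4                   S             ┃
  ┃                                  ┃
  ┃5                                 ┃
  ┃Cursor: (0,1)                     ┃
  ┃                                  ┃
  ┃                                  ┃
  ┃                                  ┃
  ┗━━━━━━━━━━━━━━━━━━━━━━━━━━━━━━━━━━┛
   ┗━━━━━━━━━━━━━━━━━━━━━━━━━━━━━━━┛  
                                      
                                      
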